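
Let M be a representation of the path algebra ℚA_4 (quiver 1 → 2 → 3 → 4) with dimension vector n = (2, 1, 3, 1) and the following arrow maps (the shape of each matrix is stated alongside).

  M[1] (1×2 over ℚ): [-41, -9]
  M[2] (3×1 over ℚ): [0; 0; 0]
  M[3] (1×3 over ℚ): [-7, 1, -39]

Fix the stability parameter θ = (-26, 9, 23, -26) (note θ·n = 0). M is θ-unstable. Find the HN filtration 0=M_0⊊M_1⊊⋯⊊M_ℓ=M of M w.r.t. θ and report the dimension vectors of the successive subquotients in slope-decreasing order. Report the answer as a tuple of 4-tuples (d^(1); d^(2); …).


Interval decomposition of M: I[1,1], I[1,2], I[3,3]^2, I[3,4].
HN type (ℓ=4): μ^(1)=23; μ^(2)=9; μ^(3)=-3/2; μ^(4)=-26

((0, 0, 2, 0); (0, 1, 0, 0); (0, 0, 1, 1); (2, 0, 0, 0))


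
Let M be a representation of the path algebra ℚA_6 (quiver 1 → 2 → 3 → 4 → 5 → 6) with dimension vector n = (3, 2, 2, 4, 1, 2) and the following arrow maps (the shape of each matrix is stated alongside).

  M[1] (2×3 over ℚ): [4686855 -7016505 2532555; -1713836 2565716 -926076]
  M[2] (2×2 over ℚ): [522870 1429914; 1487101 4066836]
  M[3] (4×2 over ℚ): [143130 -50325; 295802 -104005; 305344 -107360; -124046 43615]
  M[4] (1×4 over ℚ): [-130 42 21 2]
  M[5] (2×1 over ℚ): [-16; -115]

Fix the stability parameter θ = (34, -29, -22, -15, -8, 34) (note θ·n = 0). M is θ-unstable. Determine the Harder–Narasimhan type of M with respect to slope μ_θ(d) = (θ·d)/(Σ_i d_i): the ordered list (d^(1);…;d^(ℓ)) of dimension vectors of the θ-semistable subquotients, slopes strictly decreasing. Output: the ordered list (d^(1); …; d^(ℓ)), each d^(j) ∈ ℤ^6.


Via rank(M_{q-1}∘⋯∘M_p): M ≅ I[1,1]^2, I[1,6], I[2,3], I[4,4]^3, I[6,6].
μ_θ-semistable layers: μ^(1)=34; μ^(2)=-8; μ^(3)=-15; μ^(4)=-22; μ^(5)=-29

((2, 0, 0, 0, 0, 2); (1, 1, 1, 1, 1, 0); (0, 0, 0, 3, 0, 0); (0, 0, 1, 0, 0, 0); (0, 1, 0, 0, 0, 0))


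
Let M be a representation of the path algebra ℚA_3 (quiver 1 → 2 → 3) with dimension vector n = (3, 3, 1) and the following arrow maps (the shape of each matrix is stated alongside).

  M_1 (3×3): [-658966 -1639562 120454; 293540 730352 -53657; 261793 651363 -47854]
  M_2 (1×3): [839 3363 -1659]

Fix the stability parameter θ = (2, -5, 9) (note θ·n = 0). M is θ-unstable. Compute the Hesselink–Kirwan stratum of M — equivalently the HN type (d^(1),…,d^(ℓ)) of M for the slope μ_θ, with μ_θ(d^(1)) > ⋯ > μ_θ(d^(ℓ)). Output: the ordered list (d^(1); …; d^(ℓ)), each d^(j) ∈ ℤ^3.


Via rank(M_{q-1}∘⋯∘M_p): M ≅ I[1,1], I[1,2], I[1,3], I[2,2].
μ_θ-semistable layers: μ^(1)=9; μ^(2)=2; μ^(3)=-3/2; μ^(4)=-5

((0, 0, 1); (1, 0, 0); (2, 2, 0); (0, 1, 0))


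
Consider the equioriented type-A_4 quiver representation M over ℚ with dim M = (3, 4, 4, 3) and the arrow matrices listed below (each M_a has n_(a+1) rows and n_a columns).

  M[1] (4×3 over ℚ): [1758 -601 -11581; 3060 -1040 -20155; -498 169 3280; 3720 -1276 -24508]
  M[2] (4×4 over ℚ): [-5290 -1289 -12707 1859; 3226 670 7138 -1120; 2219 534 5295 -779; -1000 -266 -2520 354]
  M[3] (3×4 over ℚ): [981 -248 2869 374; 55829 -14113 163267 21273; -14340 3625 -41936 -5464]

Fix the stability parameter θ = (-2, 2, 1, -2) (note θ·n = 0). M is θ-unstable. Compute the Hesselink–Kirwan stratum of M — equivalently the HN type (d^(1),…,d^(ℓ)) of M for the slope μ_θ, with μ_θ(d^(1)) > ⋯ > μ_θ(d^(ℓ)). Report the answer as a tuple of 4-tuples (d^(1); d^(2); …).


Interval decomposition of M: I[1,1], I[1,3], I[1,4], I[2,4]^2.
HN type (ℓ=3): μ^(1)=3/2; μ^(2)=1/3; μ^(3)=-2

((0, 1, 1, 0); (0, 3, 3, 3); (3, 0, 0, 0))


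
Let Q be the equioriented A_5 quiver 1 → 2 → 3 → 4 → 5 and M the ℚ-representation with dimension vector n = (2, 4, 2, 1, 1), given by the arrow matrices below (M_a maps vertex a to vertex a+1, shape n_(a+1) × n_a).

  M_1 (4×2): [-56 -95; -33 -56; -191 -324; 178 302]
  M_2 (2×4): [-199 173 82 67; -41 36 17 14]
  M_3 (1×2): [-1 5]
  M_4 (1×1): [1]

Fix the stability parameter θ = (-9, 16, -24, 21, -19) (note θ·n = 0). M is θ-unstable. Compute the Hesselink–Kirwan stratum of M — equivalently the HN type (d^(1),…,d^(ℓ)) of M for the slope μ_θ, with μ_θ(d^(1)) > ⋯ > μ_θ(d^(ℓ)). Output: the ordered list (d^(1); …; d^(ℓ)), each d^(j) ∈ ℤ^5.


Barcode: M ≅ I[1,3], I[1,5], I[2,2]^2. HN layers by μ_θ (4 steps, strictly decreasing):
  μ^(1)=16; μ^(2)=1; μ^(3)=-4; μ^(4)=-9

((0, 2, 0, 0, 0); (0, 0, 0, 1, 1); (0, 2, 2, 0, 0); (2, 0, 0, 0, 0))


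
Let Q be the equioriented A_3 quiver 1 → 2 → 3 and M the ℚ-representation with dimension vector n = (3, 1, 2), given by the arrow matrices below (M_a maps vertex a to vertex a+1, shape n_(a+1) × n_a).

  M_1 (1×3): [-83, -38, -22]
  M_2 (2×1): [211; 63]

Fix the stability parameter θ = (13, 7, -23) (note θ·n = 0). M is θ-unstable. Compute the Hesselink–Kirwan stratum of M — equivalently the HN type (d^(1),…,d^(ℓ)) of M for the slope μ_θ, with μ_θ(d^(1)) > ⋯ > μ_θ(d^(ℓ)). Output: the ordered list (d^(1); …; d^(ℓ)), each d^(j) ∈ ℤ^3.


Interval decomposition of M: I[1,1]^2, I[1,3], I[3,3].
HN type (ℓ=3): μ^(1)=13; μ^(2)=-1; μ^(3)=-23

((2, 0, 0); (1, 1, 1); (0, 0, 1))


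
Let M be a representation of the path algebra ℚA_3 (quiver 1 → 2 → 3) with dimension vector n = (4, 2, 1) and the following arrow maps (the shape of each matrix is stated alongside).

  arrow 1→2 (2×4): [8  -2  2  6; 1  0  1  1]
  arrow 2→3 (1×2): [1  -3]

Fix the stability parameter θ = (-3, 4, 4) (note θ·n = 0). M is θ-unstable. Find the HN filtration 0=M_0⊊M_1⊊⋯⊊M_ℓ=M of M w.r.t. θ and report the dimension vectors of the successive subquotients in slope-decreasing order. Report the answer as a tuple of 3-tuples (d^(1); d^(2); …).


Barcode: M ≅ I[1,1]^2, I[1,2], I[1,3]. HN layers by μ_θ (2 steps, strictly decreasing):
  μ^(1)=4; μ^(2)=-3

((0, 2, 1); (4, 0, 0))


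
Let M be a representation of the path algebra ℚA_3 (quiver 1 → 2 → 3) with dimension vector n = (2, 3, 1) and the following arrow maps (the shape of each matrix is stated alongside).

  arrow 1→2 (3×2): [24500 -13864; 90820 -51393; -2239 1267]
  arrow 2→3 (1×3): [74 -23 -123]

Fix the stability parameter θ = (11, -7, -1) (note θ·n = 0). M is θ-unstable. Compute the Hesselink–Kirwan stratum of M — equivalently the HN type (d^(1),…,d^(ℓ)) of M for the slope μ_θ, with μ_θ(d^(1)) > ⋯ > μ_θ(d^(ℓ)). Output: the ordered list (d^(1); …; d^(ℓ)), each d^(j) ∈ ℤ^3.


Barcode: M ≅ I[1,2], I[1,3], I[2,2]. HN layers by μ_θ (3 steps, strictly decreasing):
  μ^(1)=2; μ^(2)=1; μ^(3)=-7

((1, 1, 0); (1, 1, 1); (0, 1, 0))


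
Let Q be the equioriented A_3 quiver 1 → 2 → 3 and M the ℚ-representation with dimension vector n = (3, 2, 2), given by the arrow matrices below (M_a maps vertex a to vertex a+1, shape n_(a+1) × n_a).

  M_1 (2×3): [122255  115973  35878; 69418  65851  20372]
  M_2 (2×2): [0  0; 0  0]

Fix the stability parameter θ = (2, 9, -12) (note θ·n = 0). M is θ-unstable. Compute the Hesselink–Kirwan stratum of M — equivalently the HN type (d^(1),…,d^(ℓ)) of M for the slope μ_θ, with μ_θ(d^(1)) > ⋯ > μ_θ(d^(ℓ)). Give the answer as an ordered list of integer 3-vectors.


Interval decomposition of M: I[1,1], I[1,2]^2, I[3,3]^2.
HN type (ℓ=3): μ^(1)=9; μ^(2)=2; μ^(3)=-12

((0, 2, 0); (3, 0, 0); (0, 0, 2))


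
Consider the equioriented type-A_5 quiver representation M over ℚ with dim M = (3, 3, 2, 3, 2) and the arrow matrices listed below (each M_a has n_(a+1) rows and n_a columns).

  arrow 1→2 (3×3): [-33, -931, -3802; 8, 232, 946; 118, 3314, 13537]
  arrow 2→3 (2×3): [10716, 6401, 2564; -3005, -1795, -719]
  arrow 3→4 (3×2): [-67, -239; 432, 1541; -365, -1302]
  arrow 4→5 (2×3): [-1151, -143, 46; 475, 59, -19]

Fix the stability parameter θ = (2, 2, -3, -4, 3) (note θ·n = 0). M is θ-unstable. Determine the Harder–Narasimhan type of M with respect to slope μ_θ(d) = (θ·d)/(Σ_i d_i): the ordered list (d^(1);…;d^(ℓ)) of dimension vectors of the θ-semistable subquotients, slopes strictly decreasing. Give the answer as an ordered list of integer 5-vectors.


Via rank(M_{q-1}∘⋯∘M_p): M ≅ I[1,2], I[1,4], I[1,5], I[4,5].
μ_θ-semistable layers: μ^(1)=3; μ^(2)=2; μ^(3)=-3/4; μ^(4)=-4

((0, 0, 0, 0, 2); (1, 1, 0, 0, 0); (2, 2, 2, 2, 0); (0, 0, 0, 1, 0))


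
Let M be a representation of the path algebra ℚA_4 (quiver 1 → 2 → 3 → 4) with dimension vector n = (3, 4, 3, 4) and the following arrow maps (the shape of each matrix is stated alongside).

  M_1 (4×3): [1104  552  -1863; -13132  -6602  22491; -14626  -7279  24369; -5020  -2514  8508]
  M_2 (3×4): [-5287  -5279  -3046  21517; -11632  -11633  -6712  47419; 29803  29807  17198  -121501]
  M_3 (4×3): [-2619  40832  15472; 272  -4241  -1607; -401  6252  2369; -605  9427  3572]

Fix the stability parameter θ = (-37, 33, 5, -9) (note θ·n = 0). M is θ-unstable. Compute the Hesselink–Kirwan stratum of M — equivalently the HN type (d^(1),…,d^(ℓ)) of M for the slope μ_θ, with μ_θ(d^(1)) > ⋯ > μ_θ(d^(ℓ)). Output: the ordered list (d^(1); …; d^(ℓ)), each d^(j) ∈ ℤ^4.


Interval decomposition of M: I[1,1], I[1,4]^2, I[2,2]^2, I[3,4], I[4,4].
HN type (ℓ=5): μ^(1)=33; μ^(2)=29/3; μ^(3)=-2; μ^(4)=-9; μ^(5)=-37

((0, 2, 0, 0); (0, 2, 2, 2); (0, 0, 1, 1); (0, 0, 0, 1); (3, 0, 0, 0))


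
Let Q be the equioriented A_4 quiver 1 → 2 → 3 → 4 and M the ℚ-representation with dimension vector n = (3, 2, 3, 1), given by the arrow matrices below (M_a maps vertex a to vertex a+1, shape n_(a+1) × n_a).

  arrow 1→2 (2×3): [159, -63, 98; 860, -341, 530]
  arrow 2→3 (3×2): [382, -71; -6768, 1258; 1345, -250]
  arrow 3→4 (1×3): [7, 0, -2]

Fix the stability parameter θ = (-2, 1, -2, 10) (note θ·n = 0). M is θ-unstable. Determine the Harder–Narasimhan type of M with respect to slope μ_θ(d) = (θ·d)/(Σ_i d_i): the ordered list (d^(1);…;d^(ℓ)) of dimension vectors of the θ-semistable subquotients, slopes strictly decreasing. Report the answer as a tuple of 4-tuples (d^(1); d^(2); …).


Via rank(M_{q-1}∘⋯∘M_p): M ≅ I[1,1], I[1,3], I[1,4], I[3,3].
μ_θ-semistable layers: μ^(1)=10; μ^(2)=-1/2; μ^(3)=-2

((0, 0, 0, 1); (0, 2, 2, 0); (3, 0, 1, 0))


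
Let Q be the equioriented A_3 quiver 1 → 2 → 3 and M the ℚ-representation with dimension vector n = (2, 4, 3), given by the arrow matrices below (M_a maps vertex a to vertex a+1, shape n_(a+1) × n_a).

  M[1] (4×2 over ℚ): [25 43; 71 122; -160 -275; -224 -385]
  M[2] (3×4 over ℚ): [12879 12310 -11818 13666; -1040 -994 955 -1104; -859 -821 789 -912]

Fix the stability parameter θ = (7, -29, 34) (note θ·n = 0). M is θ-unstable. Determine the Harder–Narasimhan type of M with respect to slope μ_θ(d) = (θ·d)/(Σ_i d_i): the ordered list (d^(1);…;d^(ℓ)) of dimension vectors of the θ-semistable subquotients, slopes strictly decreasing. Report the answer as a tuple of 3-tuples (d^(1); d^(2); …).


Interval decomposition of M: I[1,3]^2, I[2,2], I[2,3].
HN type (ℓ=3): μ^(1)=34; μ^(2)=-11; μ^(3)=-29

((0, 0, 3); (2, 2, 0); (0, 2, 0))


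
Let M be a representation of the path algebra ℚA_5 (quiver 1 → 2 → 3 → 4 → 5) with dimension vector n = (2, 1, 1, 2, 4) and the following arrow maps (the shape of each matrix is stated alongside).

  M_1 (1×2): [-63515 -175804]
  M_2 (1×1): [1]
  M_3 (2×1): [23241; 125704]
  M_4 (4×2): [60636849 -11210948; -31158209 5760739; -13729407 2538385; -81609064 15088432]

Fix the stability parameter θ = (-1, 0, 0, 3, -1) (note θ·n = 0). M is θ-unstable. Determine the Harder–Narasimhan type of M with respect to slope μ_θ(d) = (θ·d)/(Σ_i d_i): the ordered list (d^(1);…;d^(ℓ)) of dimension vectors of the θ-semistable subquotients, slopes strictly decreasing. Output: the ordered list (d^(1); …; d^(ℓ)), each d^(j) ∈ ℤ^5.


Barcode: M ≅ I[1,1], I[1,5], I[4,5], I[5,5]^2. HN layers by μ_θ (3 steps, strictly decreasing):
  μ^(1)=1; μ^(2)=0; μ^(3)=-1

((0, 0, 0, 2, 2); (0, 1, 1, 0, 0); (2, 0, 0, 0, 2))


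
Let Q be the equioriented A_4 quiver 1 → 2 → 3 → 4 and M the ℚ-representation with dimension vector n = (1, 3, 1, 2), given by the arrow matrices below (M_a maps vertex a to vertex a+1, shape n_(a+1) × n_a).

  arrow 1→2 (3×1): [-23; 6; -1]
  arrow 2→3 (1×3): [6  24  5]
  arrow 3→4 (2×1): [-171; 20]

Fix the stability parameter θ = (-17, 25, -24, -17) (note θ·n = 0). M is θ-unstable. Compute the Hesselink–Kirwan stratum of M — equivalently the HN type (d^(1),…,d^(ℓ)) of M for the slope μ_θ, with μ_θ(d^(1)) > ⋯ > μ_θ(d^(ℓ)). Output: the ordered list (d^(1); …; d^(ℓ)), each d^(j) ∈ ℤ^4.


Via rank(M_{q-1}∘⋯∘M_p): M ≅ I[1,4], I[2,2]^2, I[4,4].
μ_θ-semistable layers: μ^(1)=25; μ^(2)=-16/3; μ^(3)=-17

((0, 2, 0, 0); (0, 1, 1, 1); (1, 0, 0, 1))


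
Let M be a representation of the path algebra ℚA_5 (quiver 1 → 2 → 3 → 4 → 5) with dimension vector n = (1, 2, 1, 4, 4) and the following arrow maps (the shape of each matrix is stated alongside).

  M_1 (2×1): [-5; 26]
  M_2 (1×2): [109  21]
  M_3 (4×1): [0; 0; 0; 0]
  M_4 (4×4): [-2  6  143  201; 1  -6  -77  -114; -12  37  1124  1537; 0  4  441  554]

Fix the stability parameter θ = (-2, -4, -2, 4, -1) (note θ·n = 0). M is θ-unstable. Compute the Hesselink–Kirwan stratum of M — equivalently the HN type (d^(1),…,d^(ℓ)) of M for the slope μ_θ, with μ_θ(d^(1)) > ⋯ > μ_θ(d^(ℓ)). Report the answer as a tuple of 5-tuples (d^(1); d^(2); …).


Interval decomposition of M: I[1,3], I[2,2], I[4,5]^4.
HN type (ℓ=4): μ^(1)=3/2; μ^(2)=-2; μ^(3)=-3; μ^(4)=-4

((0, 0, 0, 4, 4); (0, 0, 1, 0, 0); (1, 1, 0, 0, 0); (0, 1, 0, 0, 0))


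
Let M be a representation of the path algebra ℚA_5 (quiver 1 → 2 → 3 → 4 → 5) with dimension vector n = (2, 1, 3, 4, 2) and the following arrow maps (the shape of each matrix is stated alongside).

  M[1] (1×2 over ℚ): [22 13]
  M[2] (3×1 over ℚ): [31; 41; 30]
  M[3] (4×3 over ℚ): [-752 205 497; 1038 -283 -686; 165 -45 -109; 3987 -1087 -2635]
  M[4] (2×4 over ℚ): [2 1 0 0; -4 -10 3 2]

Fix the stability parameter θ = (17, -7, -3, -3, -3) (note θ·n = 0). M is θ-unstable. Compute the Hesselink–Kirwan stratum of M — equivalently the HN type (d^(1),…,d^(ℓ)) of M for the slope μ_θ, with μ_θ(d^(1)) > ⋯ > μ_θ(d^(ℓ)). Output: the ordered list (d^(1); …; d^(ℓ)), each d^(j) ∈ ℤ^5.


Barcode: M ≅ I[1,1], I[1,5], I[3,4], I[3,5], I[4,4]. HN layers by μ_θ (3 steps, strictly decreasing):
  μ^(1)=17; μ^(2)=1/5; μ^(3)=-3

((1, 0, 0, 0, 0); (1, 1, 1, 1, 1); (0, 0, 2, 3, 1))


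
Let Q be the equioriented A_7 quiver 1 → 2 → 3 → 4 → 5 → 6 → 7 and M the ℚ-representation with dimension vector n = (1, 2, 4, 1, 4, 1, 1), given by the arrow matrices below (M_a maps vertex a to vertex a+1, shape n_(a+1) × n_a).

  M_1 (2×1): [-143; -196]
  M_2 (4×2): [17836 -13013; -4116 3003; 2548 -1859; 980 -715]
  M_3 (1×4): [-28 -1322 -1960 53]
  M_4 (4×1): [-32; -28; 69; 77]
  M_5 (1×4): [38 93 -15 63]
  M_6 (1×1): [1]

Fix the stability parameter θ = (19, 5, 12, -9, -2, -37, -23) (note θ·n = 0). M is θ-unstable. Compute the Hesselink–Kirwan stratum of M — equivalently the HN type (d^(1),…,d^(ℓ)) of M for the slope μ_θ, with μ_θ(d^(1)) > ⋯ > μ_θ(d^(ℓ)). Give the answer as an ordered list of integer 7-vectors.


Via rank(M_{q-1}∘⋯∘M_p): M ≅ I[1,2], I[2,7], I[3,3]^3, I[5,5]^3.
μ_θ-semistable layers: μ^(1)=12; μ^(2)=-2; μ^(3)=-9

((1, 1, 3, 0, 0, 0, 0); (0, 0, 0, 0, 3, 0, 0); (0, 1, 1, 1, 1, 1, 1))


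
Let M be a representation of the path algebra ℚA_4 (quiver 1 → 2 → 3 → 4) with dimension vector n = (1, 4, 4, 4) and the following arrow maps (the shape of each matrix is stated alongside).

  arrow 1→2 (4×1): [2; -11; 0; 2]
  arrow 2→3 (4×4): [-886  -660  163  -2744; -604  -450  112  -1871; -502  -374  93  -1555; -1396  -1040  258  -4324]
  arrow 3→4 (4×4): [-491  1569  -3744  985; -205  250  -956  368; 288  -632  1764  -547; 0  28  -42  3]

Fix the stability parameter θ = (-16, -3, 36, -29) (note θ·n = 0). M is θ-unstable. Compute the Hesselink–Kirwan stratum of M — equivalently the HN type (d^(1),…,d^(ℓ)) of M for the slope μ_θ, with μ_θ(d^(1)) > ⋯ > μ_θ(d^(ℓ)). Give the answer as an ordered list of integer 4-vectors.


Barcode: M ≅ I[1,2], I[2,2], I[2,4]^2, I[3,4]^2. HN layers by μ_θ (3 steps, strictly decreasing):
  μ^(1)=7/2; μ^(2)=-3; μ^(3)=-16

((0, 0, 4, 4); (0, 4, 0, 0); (1, 0, 0, 0))


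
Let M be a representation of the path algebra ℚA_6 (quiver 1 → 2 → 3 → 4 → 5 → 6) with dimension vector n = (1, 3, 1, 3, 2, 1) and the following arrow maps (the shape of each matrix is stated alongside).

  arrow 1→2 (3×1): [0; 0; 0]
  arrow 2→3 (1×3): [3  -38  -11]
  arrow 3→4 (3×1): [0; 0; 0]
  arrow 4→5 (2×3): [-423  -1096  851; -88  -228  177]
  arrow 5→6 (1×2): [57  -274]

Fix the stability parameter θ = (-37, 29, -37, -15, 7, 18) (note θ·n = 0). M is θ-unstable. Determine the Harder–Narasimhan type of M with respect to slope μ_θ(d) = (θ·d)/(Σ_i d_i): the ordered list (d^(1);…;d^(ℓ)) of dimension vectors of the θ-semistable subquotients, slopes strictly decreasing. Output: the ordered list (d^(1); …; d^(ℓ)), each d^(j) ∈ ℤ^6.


Interval decomposition of M: I[1,1], I[2,2]^2, I[2,3], I[4,4], I[4,5], I[4,6].
HN type (ℓ=6): μ^(1)=29; μ^(2)=18; μ^(3)=7; μ^(4)=-4; μ^(5)=-15; μ^(6)=-37

((0, 2, 0, 0, 0, 0); (0, 0, 0, 0, 0, 1); (0, 0, 0, 0, 2, 0); (0, 1, 1, 0, 0, 0); (0, 0, 0, 3, 0, 0); (1, 0, 0, 0, 0, 0))


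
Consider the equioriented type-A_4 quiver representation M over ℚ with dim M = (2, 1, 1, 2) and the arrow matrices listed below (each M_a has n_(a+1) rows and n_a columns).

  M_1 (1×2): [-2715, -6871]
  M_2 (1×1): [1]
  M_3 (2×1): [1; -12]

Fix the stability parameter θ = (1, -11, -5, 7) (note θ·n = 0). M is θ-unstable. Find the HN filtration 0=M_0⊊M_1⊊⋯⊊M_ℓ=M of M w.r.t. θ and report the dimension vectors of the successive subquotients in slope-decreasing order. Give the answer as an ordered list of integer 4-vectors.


Interval decomposition of M: I[1,1], I[1,4], I[4,4].
HN type (ℓ=3): μ^(1)=7; μ^(2)=1; μ^(3)=-5

((0, 0, 0, 2); (1, 0, 0, 0); (1, 1, 1, 0))


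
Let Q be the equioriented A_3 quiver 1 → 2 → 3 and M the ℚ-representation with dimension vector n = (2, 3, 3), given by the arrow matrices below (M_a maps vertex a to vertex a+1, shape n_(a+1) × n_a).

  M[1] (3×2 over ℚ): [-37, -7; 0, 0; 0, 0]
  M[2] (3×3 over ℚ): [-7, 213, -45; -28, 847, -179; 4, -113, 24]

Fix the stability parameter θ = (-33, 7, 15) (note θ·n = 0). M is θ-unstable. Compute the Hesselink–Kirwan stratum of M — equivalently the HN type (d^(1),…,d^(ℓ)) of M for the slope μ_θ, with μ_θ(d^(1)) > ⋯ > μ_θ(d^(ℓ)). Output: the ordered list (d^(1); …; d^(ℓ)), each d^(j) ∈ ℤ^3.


Interval decomposition of M: I[1,1], I[1,3], I[2,3]^2.
HN type (ℓ=3): μ^(1)=15; μ^(2)=7; μ^(3)=-33

((0, 0, 3); (0, 3, 0); (2, 0, 0))


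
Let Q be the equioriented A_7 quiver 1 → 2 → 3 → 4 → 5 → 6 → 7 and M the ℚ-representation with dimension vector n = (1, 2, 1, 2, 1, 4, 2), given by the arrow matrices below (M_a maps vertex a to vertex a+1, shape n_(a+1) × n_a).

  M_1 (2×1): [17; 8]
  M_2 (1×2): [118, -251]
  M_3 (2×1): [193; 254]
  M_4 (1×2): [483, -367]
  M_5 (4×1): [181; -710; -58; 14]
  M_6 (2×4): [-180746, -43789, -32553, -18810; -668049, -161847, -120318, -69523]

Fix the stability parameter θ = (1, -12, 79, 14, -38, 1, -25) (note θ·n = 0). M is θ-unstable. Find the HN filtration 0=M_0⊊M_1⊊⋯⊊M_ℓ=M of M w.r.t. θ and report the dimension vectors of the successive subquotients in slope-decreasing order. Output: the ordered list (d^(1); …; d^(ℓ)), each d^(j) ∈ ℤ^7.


Via rank(M_{q-1}∘⋯∘M_p): M ≅ I[1,7], I[2,2], I[4,4], I[6,6]^2, I[6,7].
μ_θ-semistable layers: μ^(1)=14; μ^(2)=31/5; μ^(3)=1; μ^(4)=-11/2; μ^(5)=-12

((0, 0, 0, 1, 0, 0, 0); (0, 0, 1, 1, 1, 1, 1); (0, 0, 0, 0, 0, 2, 0); (1, 1, 0, 0, 0, 0, 0); (0, 1, 0, 0, 0, 1, 1))


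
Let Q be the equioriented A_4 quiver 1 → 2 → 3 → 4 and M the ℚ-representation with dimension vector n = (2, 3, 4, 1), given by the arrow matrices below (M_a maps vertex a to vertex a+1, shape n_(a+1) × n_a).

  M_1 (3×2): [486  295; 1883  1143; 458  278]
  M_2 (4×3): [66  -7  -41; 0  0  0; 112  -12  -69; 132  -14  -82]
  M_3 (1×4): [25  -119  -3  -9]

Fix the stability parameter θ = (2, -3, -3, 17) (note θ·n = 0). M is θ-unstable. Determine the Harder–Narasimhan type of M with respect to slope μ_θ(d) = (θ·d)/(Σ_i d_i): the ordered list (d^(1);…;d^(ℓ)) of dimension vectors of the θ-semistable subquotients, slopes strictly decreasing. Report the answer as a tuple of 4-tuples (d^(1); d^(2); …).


Via rank(M_{q-1}∘⋯∘M_p): M ≅ I[1,2], I[1,4], I[2,3], I[3,3]^2.
μ_θ-semistable layers: μ^(1)=17; μ^(2)=-1/2; μ^(3)=-4/3; μ^(4)=-3

((0, 0, 0, 1); (1, 1, 0, 0); (1, 1, 1, 0); (0, 1, 3, 0))


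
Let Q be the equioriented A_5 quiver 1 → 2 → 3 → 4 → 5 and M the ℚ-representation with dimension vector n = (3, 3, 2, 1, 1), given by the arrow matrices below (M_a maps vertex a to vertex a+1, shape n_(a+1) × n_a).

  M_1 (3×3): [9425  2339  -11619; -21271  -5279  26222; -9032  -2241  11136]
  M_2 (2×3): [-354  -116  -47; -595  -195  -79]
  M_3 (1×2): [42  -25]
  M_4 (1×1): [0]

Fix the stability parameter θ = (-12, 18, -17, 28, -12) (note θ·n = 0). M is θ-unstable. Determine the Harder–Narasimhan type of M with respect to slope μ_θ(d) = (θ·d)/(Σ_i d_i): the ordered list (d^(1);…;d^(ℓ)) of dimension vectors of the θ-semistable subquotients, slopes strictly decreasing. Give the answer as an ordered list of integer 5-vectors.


Barcode: M ≅ I[1,2], I[1,3], I[1,4], I[5,5]. HN layers by μ_θ (4 steps, strictly decreasing):
  μ^(1)=28; μ^(2)=18; μ^(3)=1/2; μ^(4)=-12

((0, 0, 0, 1, 0); (0, 1, 0, 0, 0); (0, 2, 2, 0, 0); (3, 0, 0, 0, 1))


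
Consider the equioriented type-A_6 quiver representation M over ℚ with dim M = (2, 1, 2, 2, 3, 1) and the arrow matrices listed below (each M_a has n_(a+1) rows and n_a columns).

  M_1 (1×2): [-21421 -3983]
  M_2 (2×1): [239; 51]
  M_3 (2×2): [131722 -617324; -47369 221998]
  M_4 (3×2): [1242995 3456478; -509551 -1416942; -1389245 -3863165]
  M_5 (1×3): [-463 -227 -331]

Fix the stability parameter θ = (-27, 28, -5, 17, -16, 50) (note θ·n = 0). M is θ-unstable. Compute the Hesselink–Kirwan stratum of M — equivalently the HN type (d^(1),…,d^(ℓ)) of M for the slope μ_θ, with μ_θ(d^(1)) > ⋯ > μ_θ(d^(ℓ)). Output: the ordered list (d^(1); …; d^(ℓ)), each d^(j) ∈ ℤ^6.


Via rank(M_{q-1}∘⋯∘M_p): M ≅ I[1,1], I[1,6], I[3,3], I[4,5], I[5,5].
μ_θ-semistable layers: μ^(1)=50; μ^(2)=6; μ^(3)=1/2; μ^(4)=-5; μ^(5)=-16; μ^(6)=-27

((0, 0, 0, 0, 0, 1); (0, 1, 1, 1, 1, 0); (0, 0, 0, 1, 1, 0); (0, 0, 1, 0, 0, 0); (0, 0, 0, 0, 1, 0); (2, 0, 0, 0, 0, 0))


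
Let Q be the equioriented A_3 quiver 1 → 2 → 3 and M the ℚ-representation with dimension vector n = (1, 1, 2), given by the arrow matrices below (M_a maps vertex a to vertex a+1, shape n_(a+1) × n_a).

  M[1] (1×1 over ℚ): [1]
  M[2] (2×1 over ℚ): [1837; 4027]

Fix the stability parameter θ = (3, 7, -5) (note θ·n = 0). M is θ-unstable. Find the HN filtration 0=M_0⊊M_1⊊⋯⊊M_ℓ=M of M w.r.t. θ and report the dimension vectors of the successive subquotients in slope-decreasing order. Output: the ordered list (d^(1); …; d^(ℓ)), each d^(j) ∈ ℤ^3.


Via rank(M_{q-1}∘⋯∘M_p): M ≅ I[1,3], I[3,3].
μ_θ-semistable layers: μ^(1)=5/3; μ^(2)=-5

((1, 1, 1); (0, 0, 1))


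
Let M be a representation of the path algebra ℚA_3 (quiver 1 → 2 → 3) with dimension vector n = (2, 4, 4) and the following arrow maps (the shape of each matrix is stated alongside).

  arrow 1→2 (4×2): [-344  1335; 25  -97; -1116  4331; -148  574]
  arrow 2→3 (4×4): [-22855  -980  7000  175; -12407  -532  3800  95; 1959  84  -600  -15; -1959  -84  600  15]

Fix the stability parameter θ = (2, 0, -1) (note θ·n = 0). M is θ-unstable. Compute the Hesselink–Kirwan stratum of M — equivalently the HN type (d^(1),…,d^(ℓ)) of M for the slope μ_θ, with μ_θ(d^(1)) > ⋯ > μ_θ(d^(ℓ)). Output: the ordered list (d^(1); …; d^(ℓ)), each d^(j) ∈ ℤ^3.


Via rank(M_{q-1}∘⋯∘M_p): M ≅ I[1,2], I[1,3], I[2,2]^2, I[3,3]^3.
μ_θ-semistable layers: μ^(1)=1; μ^(2)=1/3; μ^(3)=0; μ^(4)=-1

((1, 1, 0); (1, 1, 1); (0, 2, 0); (0, 0, 3))


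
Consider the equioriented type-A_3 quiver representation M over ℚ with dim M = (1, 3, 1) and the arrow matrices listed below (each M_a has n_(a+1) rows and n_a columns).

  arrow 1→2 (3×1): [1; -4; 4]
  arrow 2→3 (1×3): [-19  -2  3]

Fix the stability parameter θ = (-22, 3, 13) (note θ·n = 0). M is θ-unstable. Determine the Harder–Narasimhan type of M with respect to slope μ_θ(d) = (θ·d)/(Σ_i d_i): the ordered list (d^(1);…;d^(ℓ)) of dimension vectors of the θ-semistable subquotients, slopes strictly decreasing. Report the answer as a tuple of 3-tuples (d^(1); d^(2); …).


Interval decomposition of M: I[1,3], I[2,2]^2.
HN type (ℓ=3): μ^(1)=13; μ^(2)=3; μ^(3)=-22

((0, 0, 1); (0, 3, 0); (1, 0, 0))


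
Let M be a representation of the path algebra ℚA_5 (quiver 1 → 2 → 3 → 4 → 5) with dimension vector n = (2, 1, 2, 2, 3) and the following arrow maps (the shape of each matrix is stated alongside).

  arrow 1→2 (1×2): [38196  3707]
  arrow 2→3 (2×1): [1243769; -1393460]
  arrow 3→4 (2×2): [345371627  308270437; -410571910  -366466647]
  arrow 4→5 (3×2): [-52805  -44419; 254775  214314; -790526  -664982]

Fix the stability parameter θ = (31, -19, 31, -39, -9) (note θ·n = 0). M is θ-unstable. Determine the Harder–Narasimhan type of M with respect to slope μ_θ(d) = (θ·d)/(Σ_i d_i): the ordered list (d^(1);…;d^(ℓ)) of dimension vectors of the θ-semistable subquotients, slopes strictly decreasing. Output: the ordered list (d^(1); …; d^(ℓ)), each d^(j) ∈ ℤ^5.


Barcode: M ≅ I[1,1], I[1,5], I[3,5], I[5,5]. HN layers by μ_θ (4 steps, strictly decreasing):
  μ^(1)=31; μ^(2)=-1; μ^(3)=-17/3; μ^(4)=-9

((1, 0, 0, 0, 0); (1, 1, 1, 1, 1); (0, 0, 1, 1, 1); (0, 0, 0, 0, 1))


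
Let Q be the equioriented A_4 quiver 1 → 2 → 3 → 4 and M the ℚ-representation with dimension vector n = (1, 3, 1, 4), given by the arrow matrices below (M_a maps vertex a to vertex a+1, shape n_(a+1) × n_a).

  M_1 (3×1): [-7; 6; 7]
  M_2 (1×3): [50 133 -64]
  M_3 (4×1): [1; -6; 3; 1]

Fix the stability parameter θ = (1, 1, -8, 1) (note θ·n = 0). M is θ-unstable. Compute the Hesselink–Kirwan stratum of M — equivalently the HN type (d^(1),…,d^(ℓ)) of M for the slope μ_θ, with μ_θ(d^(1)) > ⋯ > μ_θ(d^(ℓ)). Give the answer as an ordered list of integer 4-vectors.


Interval decomposition of M: I[1,2], I[2,2], I[2,4], I[4,4]^3.
HN type (ℓ=2): μ^(1)=1; μ^(2)=-7/2

((1, 2, 0, 4); (0, 1, 1, 0))


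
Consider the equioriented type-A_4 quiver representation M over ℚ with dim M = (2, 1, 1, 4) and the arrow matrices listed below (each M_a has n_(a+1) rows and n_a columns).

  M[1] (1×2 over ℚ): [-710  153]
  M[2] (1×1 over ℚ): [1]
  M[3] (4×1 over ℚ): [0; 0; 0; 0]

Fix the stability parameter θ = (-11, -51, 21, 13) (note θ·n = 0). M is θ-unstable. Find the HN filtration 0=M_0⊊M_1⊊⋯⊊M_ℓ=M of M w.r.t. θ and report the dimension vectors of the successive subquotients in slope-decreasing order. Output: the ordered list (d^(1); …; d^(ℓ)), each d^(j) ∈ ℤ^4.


Via rank(M_{q-1}∘⋯∘M_p): M ≅ I[1,1], I[1,3], I[4,4]^4.
μ_θ-semistable layers: μ^(1)=21; μ^(2)=13; μ^(3)=-11; μ^(4)=-31

((0, 0, 1, 0); (0, 0, 0, 4); (1, 0, 0, 0); (1, 1, 0, 0))


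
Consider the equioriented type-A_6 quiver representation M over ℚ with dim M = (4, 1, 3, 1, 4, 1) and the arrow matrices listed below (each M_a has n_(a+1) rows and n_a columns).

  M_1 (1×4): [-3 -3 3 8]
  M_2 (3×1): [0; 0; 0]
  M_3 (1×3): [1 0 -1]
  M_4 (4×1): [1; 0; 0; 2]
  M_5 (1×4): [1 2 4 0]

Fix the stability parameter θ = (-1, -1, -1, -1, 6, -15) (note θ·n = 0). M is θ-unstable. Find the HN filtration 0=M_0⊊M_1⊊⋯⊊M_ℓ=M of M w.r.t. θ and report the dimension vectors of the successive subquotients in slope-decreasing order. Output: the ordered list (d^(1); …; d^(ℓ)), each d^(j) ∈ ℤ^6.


Interval decomposition of M: I[1,1]^3, I[1,2], I[3,3]^2, I[3,6], I[5,5]^3.
HN type (ℓ=3): μ^(1)=6; μ^(2)=-1; μ^(3)=-11/4

((0, 0, 0, 0, 3, 0); (4, 1, 2, 0, 0, 0); (0, 0, 1, 1, 1, 1))


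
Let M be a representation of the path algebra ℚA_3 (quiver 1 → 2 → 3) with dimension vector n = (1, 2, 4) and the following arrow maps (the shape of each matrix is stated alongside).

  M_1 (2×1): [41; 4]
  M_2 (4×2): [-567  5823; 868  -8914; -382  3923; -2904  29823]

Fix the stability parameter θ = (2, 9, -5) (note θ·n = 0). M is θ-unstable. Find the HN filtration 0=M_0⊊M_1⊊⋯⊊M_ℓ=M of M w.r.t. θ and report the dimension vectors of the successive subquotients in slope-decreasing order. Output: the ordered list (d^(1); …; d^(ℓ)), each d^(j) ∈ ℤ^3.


Interval decomposition of M: I[1,3], I[2,3], I[3,3]^2.
HN type (ℓ=2): μ^(1)=2; μ^(2)=-5

((1, 2, 2); (0, 0, 2))


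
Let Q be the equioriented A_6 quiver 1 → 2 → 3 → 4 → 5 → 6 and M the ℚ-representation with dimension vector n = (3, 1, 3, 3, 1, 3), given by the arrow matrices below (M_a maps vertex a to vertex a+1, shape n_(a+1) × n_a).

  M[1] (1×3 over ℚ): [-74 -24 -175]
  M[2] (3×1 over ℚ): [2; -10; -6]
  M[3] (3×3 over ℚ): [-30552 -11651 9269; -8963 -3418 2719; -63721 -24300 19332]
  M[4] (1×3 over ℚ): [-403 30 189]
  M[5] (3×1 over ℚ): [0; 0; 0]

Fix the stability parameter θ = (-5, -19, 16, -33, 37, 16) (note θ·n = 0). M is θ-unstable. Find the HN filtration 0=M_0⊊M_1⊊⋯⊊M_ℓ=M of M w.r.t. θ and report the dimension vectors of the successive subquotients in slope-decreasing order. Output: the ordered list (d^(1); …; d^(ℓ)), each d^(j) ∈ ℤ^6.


Interval decomposition of M: I[1,1]^2, I[1,5], I[3,4]^2, I[6,6]^3.
HN type (ℓ=5): μ^(1)=37; μ^(2)=16; μ^(3)=-5; μ^(4)=-17/2; μ^(5)=-12

((0, 0, 0, 0, 1, 0); (0, 0, 0, 0, 0, 3); (2, 0, 0, 0, 0, 0); (0, 0, 3, 3, 0, 0); (1, 1, 0, 0, 0, 0))


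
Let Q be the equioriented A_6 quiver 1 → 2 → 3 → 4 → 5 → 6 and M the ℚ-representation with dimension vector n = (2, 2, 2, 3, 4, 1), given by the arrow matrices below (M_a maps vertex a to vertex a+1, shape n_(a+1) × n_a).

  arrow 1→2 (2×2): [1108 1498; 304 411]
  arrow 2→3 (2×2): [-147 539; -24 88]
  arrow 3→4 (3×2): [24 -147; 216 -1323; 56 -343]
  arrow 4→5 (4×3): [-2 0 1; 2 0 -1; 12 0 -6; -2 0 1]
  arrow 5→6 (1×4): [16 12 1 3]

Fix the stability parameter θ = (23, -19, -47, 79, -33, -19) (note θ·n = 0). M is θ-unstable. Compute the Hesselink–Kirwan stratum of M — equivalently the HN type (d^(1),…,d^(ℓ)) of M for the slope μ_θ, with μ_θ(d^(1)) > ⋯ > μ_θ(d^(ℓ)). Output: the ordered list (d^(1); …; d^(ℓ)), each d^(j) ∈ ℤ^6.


Via rank(M_{q-1}∘⋯∘M_p): M ≅ I[1,2], I[1,3], I[3,6], I[4,4]^2, I[5,5]^3.
μ_θ-semistable layers: μ^(1)=79; μ^(2)=9; μ^(3)=2; μ^(4)=-43/3; μ^(5)=-33; μ^(6)=-47

((0, 0, 0, 2, 0, 0); (0, 0, 0, 1, 1, 1); (1, 1, 0, 0, 0, 0); (1, 1, 1, 0, 0, 0); (0, 0, 0, 0, 3, 0); (0, 0, 1, 0, 0, 0))


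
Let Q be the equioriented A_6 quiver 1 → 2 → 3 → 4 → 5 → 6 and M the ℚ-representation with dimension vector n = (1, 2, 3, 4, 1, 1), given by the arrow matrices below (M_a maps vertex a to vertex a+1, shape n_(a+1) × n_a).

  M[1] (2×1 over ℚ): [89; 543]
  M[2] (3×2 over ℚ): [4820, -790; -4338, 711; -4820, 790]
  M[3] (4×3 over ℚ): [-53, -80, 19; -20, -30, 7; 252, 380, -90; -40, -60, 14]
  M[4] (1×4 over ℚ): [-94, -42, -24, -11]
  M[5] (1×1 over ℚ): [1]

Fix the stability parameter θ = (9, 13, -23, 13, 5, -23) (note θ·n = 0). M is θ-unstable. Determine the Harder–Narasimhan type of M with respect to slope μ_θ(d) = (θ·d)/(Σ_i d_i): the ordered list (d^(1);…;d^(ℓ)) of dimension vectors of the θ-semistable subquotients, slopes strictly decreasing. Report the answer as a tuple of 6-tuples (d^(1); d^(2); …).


Via rank(M_{q-1}∘⋯∘M_p): M ≅ I[1,3], I[2,2], I[3,4], I[3,6], I[4,4]^2.
μ_θ-semistable layers: μ^(1)=13; μ^(2)=-1/3; μ^(3)=-5/3; μ^(4)=-23

((0, 1, 0, 3, 0, 0); (1, 1, 1, 0, 0, 0); (0, 0, 0, 1, 1, 1); (0, 0, 2, 0, 0, 0))


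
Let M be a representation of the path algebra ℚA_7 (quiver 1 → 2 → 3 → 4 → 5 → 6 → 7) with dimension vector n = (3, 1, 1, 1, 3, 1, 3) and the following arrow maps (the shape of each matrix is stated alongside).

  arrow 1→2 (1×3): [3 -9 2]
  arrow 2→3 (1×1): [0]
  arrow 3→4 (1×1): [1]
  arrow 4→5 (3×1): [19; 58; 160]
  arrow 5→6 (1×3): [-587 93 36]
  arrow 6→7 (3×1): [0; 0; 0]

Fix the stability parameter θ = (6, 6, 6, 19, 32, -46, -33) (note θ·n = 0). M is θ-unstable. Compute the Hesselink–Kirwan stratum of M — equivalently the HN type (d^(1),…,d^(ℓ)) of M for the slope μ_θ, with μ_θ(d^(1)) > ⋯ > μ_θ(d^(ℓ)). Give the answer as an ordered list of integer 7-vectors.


Via rank(M_{q-1}∘⋯∘M_p): M ≅ I[1,1]^2, I[1,2], I[3,6], I[5,5]^2, I[7,7]^3.
μ_θ-semistable layers: μ^(1)=32; μ^(2)=6; μ^(3)=11/4; μ^(4)=-33

((0, 0, 0, 0, 2, 0, 0); (3, 1, 0, 0, 0, 0, 0); (0, 0, 1, 1, 1, 1, 0); (0, 0, 0, 0, 0, 0, 3))


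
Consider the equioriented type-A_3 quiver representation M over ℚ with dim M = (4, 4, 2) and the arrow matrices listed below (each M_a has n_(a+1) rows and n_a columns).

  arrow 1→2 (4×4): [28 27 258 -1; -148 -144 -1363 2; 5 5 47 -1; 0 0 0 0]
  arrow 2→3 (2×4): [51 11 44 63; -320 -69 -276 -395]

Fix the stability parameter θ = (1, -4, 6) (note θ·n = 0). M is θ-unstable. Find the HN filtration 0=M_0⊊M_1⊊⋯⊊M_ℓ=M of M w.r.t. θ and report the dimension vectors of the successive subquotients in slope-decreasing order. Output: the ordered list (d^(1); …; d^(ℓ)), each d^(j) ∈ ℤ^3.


Via rank(M_{q-1}∘⋯∘M_p): M ≅ I[1,1], I[1,2], I[1,3]^2, I[2,2].
μ_θ-semistable layers: μ^(1)=6; μ^(2)=1; μ^(3)=-3/2; μ^(4)=-4

((0, 0, 2); (1, 0, 0); (3, 3, 0); (0, 1, 0))


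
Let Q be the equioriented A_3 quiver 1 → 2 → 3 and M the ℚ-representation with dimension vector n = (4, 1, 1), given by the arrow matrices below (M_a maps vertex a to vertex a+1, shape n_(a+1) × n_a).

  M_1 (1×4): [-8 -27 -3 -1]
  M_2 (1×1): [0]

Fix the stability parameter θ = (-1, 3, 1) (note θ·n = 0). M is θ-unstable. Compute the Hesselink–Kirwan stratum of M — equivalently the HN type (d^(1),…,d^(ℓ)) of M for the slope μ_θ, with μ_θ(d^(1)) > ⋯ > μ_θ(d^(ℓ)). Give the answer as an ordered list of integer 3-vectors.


Interval decomposition of M: I[1,1]^3, I[1,2], I[3,3].
HN type (ℓ=3): μ^(1)=3; μ^(2)=1; μ^(3)=-1

((0, 1, 0); (0, 0, 1); (4, 0, 0))


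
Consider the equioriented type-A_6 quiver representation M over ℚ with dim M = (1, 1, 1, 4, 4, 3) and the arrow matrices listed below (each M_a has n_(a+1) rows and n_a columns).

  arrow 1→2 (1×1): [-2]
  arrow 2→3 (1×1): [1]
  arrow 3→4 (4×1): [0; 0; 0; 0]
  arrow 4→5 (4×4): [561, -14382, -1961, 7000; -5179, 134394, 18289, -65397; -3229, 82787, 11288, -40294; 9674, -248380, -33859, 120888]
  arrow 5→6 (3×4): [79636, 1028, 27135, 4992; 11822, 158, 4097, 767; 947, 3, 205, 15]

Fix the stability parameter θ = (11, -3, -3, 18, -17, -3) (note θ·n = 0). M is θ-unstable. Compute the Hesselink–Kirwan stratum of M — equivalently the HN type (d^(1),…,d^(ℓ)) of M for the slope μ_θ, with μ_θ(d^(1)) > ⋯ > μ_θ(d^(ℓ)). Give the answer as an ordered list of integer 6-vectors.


Via rank(M_{q-1}∘⋯∘M_p): M ≅ I[1,3], I[4,5], I[4,6]^3.
μ_θ-semistable layers: μ^(1)=5/3; μ^(2)=1/2; μ^(3)=-2/3

((1, 1, 1, 0, 0, 0); (0, 0, 0, 1, 1, 0); (0, 0, 0, 3, 3, 3))


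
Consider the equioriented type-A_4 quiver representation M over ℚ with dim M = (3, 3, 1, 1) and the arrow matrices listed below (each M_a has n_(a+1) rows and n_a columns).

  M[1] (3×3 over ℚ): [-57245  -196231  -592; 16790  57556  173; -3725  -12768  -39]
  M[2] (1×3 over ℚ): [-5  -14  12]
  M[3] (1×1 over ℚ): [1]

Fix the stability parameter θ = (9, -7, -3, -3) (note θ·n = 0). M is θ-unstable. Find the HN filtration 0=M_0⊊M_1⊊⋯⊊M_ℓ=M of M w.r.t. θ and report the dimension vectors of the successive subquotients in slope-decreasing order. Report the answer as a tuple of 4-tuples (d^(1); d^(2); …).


Barcode: M ≅ I[1,2]^2, I[1,4]. HN layers by μ_θ (2 steps, strictly decreasing):
  μ^(1)=1; μ^(2)=-1

((2, 2, 0, 0); (1, 1, 1, 1))


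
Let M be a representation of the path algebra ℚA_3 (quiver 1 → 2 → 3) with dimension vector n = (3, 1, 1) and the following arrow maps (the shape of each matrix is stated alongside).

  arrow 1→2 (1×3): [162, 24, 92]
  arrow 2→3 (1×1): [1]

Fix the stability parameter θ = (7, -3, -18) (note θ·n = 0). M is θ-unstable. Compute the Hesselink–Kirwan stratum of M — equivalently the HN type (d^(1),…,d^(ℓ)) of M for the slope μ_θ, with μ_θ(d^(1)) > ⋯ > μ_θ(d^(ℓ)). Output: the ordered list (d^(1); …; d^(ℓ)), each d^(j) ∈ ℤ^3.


Barcode: M ≅ I[1,1]^2, I[1,3]. HN layers by μ_θ (2 steps, strictly decreasing):
  μ^(1)=7; μ^(2)=-14/3

((2, 0, 0); (1, 1, 1))


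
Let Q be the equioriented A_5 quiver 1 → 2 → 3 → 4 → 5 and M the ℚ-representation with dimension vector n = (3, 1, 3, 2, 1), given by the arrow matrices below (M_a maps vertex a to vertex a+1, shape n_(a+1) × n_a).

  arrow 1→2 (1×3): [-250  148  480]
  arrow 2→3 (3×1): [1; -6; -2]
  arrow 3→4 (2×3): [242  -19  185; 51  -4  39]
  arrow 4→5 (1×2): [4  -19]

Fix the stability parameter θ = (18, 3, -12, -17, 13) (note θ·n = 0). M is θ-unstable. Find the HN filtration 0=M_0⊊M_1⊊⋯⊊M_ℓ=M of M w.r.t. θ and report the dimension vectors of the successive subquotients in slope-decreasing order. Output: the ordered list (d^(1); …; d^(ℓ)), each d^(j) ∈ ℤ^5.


Via rank(M_{q-1}∘⋯∘M_p): M ≅ I[1,1]^2, I[1,5], I[3,3], I[3,4].
μ_θ-semistable layers: μ^(1)=18; μ^(2)=13; μ^(3)=-2; μ^(4)=-12; μ^(5)=-29/2

((2, 0, 0, 0, 0); (0, 0, 0, 0, 1); (1, 1, 1, 1, 0); (0, 0, 1, 0, 0); (0, 0, 1, 1, 0))


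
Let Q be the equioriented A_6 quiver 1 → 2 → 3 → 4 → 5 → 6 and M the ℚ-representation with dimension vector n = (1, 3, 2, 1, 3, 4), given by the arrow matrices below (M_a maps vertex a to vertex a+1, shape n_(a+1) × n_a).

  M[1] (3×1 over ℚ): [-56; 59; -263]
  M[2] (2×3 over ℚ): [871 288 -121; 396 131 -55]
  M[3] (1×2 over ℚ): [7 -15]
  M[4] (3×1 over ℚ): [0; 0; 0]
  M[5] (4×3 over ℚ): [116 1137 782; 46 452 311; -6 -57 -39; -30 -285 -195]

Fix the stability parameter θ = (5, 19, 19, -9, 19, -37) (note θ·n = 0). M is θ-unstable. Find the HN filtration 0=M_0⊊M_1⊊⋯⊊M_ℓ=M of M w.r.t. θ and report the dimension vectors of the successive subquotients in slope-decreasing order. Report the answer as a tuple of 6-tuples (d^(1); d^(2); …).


Interval decomposition of M: I[1,4], I[2,2], I[2,3], I[5,5], I[5,6]^2, I[6,6]^2.
HN type (ℓ=5): μ^(1)=19; μ^(2)=29/3; μ^(3)=5; μ^(4)=-9; μ^(5)=-37

((0, 2, 1, 0, 1, 0); (0, 1, 1, 1, 0, 0); (1, 0, 0, 0, 0, 0); (0, 0, 0, 0, 2, 2); (0, 0, 0, 0, 0, 2))


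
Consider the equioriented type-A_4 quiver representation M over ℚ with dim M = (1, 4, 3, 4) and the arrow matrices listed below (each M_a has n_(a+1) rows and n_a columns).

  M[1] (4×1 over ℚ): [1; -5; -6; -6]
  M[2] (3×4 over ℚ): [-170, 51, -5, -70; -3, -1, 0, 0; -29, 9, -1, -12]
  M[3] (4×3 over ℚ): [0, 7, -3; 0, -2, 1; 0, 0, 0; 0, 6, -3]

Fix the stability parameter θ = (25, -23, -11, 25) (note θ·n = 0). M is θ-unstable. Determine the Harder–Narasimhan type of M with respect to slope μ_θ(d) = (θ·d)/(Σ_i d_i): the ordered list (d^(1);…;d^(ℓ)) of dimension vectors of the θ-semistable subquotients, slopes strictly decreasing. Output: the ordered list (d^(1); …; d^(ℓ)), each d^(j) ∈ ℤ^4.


Via rank(M_{q-1}∘⋯∘M_p): M ≅ I[1,4], I[2,2], I[2,3], I[2,4], I[4,4]^2.
μ_θ-semistable layers: μ^(1)=25; μ^(2)=-3; μ^(3)=-11; μ^(4)=-23

((0, 0, 0, 4); (1, 1, 1, 0); (0, 0, 2, 0); (0, 3, 0, 0))
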